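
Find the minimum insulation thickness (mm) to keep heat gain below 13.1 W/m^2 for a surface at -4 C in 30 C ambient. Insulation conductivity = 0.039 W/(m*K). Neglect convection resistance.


dT = 30 - (-4) = 34 K
thickness = k * dT / q_max * 1000
thickness = 0.039 * 34 / 13.1 * 1000
thickness = 101.2 mm

101.2


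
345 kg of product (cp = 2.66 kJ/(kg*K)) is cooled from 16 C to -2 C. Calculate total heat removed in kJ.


dT = 16 - (-2) = 18 K
Q = m * cp * dT = 345 * 2.66 * 18
Q = 16519 kJ

16519


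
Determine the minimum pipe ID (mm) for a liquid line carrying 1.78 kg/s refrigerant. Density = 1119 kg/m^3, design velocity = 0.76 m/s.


A = m_dot / (rho * v) = 1.78 / (1119 * 0.76) = 0.002093034194 m^2
d = sqrt(4*A/pi) * 1000
d = 51.6 mm

51.6


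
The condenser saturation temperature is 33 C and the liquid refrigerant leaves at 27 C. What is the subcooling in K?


Subcooling = T_cond - T_liquid
Subcooling = 33 - 27
Subcooling = 6 K

6


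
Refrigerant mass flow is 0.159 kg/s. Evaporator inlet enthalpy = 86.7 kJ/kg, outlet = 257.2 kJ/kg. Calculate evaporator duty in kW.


dh = 257.2 - 86.7 = 170.5 kJ/kg
Q_evap = m_dot * dh = 0.159 * 170.5
Q_evap = 27.11 kW

27.11


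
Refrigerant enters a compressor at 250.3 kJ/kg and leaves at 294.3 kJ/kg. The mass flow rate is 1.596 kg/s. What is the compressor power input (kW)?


dh = 294.3 - 250.3 = 44.0 kJ/kg
W = m_dot * dh = 1.596 * 44.0 = 70.22 kW

70.22


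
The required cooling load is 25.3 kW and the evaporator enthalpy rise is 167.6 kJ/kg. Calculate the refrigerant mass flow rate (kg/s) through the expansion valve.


m_dot = Q / dh
m_dot = 25.3 / 167.6
m_dot = 0.151 kg/s

0.151


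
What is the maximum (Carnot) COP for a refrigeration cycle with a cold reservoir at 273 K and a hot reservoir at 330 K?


dT = 330 - 273 = 57 K
COP_carnot = T_cold / dT = 273 / 57
COP_carnot = 4.789

4.789


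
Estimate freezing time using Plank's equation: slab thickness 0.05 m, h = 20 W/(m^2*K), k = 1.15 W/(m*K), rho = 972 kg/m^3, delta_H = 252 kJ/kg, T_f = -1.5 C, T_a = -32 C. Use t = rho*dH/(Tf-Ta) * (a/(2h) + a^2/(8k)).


dT = -1.5 - (-32) = 30.5 K
term1 = a/(2h) = 0.05/(2*20) = 0.00125
term2 = a^2/(8k) = 0.05^2/(8*1.15) = 0.0002717391304
t = rho*dH*1000/dT * (term1 + term2)
t = 972*252*1000/30.5 * (0.00125 + 0.0002717391304)
t = 12221 s

12221


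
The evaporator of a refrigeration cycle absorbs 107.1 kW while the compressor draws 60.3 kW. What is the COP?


COP = Q_evap / W
COP = 107.1 / 60.3
COP = 1.776

1.776


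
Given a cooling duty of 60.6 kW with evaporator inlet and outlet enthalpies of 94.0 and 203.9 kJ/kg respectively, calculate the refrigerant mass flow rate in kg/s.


dh = 203.9 - 94.0 = 109.9 kJ/kg
m_dot = Q / dh = 60.6 / 109.9 = 0.5514 kg/s

0.5514


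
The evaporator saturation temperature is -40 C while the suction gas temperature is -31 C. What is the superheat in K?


Superheat = T_suction - T_evap
Superheat = -31 - (-40)
Superheat = 9 K

9


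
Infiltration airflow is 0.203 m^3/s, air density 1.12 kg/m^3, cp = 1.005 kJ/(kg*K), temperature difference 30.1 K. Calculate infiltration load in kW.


Q = V_dot * rho * cp * dT
Q = 0.203 * 1.12 * 1.005 * 30.1
Q = 6.878 kW

6.878


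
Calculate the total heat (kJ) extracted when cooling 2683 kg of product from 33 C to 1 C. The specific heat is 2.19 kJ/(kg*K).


dT = 33 - (1) = 32 K
Q = m * cp * dT = 2683 * 2.19 * 32
Q = 188025 kJ

188025


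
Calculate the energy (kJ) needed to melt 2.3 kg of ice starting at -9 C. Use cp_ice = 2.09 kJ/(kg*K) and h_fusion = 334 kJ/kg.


Sensible heat = cp * dT = 2.09 * 9 = 18.81 kJ/kg
Total per kg = 18.81 + 334 = 352.81 kJ/kg
Q = m * total = 2.3 * 352.81
Q = 811.5 kJ

811.5


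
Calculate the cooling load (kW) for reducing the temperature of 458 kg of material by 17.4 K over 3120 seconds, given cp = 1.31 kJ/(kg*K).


Q = m * cp * dT / t
Q = 458 * 1.31 * 17.4 / 3120
Q = 3.346 kW

3.346


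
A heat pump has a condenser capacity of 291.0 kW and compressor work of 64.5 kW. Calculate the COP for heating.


COP_hp = Q_cond / W
COP_hp = 291.0 / 64.5
COP_hp = 4.512

4.512


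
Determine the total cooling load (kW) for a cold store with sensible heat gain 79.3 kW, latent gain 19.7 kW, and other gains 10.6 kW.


Q_total = Q_s + Q_l + Q_misc
Q_total = 79.3 + 19.7 + 10.6
Q_total = 109.6 kW

109.6


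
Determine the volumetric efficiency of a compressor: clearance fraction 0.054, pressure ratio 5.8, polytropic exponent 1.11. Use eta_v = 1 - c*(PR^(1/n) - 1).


PR^(1/n) = 5.8^(1/1.11) = 4.87273695
eta_v = 1 - 0.054 * (4.87273695 - 1)
eta_v = 0.7909

0.7909


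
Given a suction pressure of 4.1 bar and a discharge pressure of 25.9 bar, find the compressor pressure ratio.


PR = P_high / P_low
PR = 25.9 / 4.1
PR = 6.317

6.317


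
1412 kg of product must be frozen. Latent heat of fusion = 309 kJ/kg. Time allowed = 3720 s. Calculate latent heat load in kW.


Q_lat = m * h_fg / t
Q_lat = 1412 * 309 / 3720
Q_lat = 117.29 kW

117.29


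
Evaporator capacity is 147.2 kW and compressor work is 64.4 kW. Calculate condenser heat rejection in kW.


Q_cond = Q_evap + W
Q_cond = 147.2 + 64.4
Q_cond = 211.6 kW

211.6


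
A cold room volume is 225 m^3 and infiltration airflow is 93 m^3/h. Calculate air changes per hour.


ACH = flow / volume
ACH = 93 / 225
ACH = 0.413

0.413


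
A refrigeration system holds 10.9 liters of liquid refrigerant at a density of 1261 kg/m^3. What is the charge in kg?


Charge = V * rho / 1000
Charge = 10.9 * 1261 / 1000
Charge = 13.74 kg

13.74


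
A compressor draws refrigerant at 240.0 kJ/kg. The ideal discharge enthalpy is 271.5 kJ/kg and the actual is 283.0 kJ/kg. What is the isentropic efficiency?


dh_ideal = 271.5 - 240.0 = 31.5 kJ/kg
dh_actual = 283.0 - 240.0 = 43.0 kJ/kg
eta_s = dh_ideal / dh_actual = 31.5 / 43.0
eta_s = 0.7326

0.7326


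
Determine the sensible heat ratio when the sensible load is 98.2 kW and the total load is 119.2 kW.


SHR = Q_sensible / Q_total
SHR = 98.2 / 119.2
SHR = 0.824

0.824


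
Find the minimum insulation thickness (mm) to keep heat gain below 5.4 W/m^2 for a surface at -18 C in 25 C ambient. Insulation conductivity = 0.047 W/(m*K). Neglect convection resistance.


dT = 25 - (-18) = 43 K
thickness = k * dT / q_max * 1000
thickness = 0.047 * 43 / 5.4 * 1000
thickness = 374.3 mm

374.3


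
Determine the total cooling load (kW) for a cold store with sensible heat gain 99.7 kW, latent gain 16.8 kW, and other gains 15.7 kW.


Q_total = Q_s + Q_l + Q_misc
Q_total = 99.7 + 16.8 + 15.7
Q_total = 132.2 kW

132.2


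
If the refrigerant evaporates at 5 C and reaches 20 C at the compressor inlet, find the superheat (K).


Superheat = T_suction - T_evap
Superheat = 20 - (5)
Superheat = 15 K

15


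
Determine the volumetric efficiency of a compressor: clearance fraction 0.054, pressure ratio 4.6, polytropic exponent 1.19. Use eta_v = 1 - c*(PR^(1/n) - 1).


PR^(1/n) = 4.6^(1/1.19) = 3.60528295
eta_v = 1 - 0.054 * (3.60528295 - 1)
eta_v = 0.8593

0.8593


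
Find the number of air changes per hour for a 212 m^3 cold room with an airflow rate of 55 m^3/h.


ACH = flow / volume
ACH = 55 / 212
ACH = 0.259

0.259


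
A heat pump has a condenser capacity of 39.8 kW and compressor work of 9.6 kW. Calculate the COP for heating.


COP_hp = Q_cond / W
COP_hp = 39.8 / 9.6
COP_hp = 4.146

4.146


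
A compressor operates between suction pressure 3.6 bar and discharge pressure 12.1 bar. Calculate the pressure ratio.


PR = P_high / P_low
PR = 12.1 / 3.6
PR = 3.361

3.361


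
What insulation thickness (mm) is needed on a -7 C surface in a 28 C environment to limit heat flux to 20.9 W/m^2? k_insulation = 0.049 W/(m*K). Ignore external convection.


dT = 28 - (-7) = 35 K
thickness = k * dT / q_max * 1000
thickness = 0.049 * 35 / 20.9 * 1000
thickness = 82.1 mm

82.1


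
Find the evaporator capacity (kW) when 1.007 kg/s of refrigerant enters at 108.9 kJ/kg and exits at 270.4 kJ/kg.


dh = 270.4 - 108.9 = 161.5 kJ/kg
Q_evap = m_dot * dh = 1.007 * 161.5
Q_evap = 162.63 kW

162.63


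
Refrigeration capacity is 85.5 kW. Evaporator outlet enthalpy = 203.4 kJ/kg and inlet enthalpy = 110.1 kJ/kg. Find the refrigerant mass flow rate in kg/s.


dh = 203.4 - 110.1 = 93.3 kJ/kg
m_dot = Q / dh = 85.5 / 93.3 = 0.9164 kg/s

0.9164


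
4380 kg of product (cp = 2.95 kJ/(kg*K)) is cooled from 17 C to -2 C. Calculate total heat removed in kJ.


dT = 17 - (-2) = 19 K
Q = m * cp * dT = 4380 * 2.95 * 19
Q = 245499 kJ

245499


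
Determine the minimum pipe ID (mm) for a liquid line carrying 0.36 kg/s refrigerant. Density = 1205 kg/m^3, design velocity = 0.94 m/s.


A = m_dot / (rho * v) = 0.36 / (1205 * 0.94) = 0.0003178246667 m^2
d = sqrt(4*A/pi) * 1000
d = 20.1 mm

20.1


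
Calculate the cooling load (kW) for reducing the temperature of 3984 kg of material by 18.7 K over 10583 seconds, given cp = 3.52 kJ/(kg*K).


Q = m * cp * dT / t
Q = 3984 * 3.52 * 18.7 / 10583
Q = 24.78 kW

24.78


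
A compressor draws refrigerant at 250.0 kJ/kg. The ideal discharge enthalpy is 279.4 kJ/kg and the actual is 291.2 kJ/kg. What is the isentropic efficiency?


dh_ideal = 279.4 - 250.0 = 29.4 kJ/kg
dh_actual = 291.2 - 250.0 = 41.2 kJ/kg
eta_s = dh_ideal / dh_actual = 29.4 / 41.2
eta_s = 0.7136

0.7136


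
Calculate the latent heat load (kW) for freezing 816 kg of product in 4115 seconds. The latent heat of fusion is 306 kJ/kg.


Q_lat = m * h_fg / t
Q_lat = 816 * 306 / 4115
Q_lat = 60.68 kW

60.68


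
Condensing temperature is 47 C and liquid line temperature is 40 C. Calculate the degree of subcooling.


Subcooling = T_cond - T_liquid
Subcooling = 47 - 40
Subcooling = 7 K

7


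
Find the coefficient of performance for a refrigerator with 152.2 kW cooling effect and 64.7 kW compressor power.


COP = Q_evap / W
COP = 152.2 / 64.7
COP = 2.352

2.352


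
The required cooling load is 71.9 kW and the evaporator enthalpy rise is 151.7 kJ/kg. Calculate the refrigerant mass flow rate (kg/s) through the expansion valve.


m_dot = Q / dh
m_dot = 71.9 / 151.7
m_dot = 0.474 kg/s

0.474


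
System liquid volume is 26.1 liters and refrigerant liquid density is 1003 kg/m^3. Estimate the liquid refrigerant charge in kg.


Charge = V * rho / 1000
Charge = 26.1 * 1003 / 1000
Charge = 26.18 kg

26.18


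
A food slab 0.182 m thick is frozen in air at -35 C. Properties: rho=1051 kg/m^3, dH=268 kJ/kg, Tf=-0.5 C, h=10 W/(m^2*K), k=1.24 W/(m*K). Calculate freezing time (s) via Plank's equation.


dT = -0.5 - (-35) = 34.5 K
term1 = a/(2h) = 0.182/(2*10) = 0.0091
term2 = a^2/(8k) = 0.182^2/(8*1.24) = 0.003339112903
t = rho*dH*1000/dT * (term1 + term2)
t = 1051*268*1000/34.5 * (0.0091 + 0.003339112903)
t = 101557 s

101557


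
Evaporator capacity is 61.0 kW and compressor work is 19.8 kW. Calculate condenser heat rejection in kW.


Q_cond = Q_evap + W
Q_cond = 61.0 + 19.8
Q_cond = 80.8 kW

80.8


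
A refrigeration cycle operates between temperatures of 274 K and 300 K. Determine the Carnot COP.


dT = 300 - 274 = 26 K
COP_carnot = T_cold / dT = 274 / 26
COP_carnot = 10.538

10.538


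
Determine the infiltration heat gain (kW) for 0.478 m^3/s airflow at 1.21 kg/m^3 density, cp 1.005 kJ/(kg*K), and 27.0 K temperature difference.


Q = V_dot * rho * cp * dT
Q = 0.478 * 1.21 * 1.005 * 27.0
Q = 15.694 kW

15.694


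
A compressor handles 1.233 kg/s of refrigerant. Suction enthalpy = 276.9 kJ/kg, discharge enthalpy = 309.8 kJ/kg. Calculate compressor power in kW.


dh = 309.8 - 276.9 = 32.9 kJ/kg
W = m_dot * dh = 1.233 * 32.9 = 40.57 kW

40.57


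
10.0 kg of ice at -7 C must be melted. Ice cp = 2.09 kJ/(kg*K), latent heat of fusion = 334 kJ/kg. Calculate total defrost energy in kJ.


Sensible heat = cp * dT = 2.09 * 7 = 14.63 kJ/kg
Total per kg = 14.63 + 334 = 348.63 kJ/kg
Q = m * total = 10.0 * 348.63
Q = 3486.3 kJ

3486.3


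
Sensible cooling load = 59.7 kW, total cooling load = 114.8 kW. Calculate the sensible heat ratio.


SHR = Q_sensible / Q_total
SHR = 59.7 / 114.8
SHR = 0.52

0.52


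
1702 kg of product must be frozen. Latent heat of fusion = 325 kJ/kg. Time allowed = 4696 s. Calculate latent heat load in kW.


Q_lat = m * h_fg / t
Q_lat = 1702 * 325 / 4696
Q_lat = 117.79 kW

117.79


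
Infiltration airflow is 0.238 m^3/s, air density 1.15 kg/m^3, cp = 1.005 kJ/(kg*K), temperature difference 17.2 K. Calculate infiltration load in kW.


Q = V_dot * rho * cp * dT
Q = 0.238 * 1.15 * 1.005 * 17.2
Q = 4.731 kW

4.731


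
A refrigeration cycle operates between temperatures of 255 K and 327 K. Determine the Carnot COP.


dT = 327 - 255 = 72 K
COP_carnot = T_cold / dT = 255 / 72
COP_carnot = 3.542

3.542


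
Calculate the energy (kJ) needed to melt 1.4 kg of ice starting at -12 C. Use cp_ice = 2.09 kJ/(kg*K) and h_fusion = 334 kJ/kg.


Sensible heat = cp * dT = 2.09 * 12 = 25.08 kJ/kg
Total per kg = 25.08 + 334 = 359.08 kJ/kg
Q = m * total = 1.4 * 359.08
Q = 502.7 kJ

502.7


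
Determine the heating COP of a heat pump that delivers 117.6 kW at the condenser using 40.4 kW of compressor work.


COP_hp = Q_cond / W
COP_hp = 117.6 / 40.4
COP_hp = 2.911

2.911


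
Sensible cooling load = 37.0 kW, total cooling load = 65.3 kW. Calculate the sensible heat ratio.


SHR = Q_sensible / Q_total
SHR = 37.0 / 65.3
SHR = 0.567

0.567


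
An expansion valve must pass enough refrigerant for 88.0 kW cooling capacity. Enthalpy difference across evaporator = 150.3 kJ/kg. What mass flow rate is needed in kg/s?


m_dot = Q / dh
m_dot = 88.0 / 150.3
m_dot = 0.5855 kg/s

0.5855


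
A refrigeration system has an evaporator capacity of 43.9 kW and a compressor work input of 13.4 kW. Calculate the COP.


COP = Q_evap / W
COP = 43.9 / 13.4
COP = 3.276

3.276


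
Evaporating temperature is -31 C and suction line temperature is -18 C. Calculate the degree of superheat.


Superheat = T_suction - T_evap
Superheat = -18 - (-31)
Superheat = 13 K

13


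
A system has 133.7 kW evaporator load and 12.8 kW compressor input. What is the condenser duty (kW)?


Q_cond = Q_evap + W
Q_cond = 133.7 + 12.8
Q_cond = 146.5 kW

146.5


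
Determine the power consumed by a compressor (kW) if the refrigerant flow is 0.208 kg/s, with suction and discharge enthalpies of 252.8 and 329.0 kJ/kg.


dh = 329.0 - 252.8 = 76.2 kJ/kg
W = m_dot * dh = 0.208 * 76.2 = 15.85 kW

15.85


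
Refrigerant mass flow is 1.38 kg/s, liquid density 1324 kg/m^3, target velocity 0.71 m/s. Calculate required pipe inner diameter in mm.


A = m_dot / (rho * v) = 1.38 / (1324 * 0.71) = 0.001468022637 m^2
d = sqrt(4*A/pi) * 1000
d = 43.2 mm

43.2


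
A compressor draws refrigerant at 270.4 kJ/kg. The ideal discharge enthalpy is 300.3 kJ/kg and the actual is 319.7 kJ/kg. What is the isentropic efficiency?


dh_ideal = 300.3 - 270.4 = 29.9 kJ/kg
dh_actual = 319.7 - 270.4 = 49.3 kJ/kg
eta_s = dh_ideal / dh_actual = 29.9 / 49.3
eta_s = 0.6065

0.6065


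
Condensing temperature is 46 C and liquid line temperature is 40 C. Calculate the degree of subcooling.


Subcooling = T_cond - T_liquid
Subcooling = 46 - 40
Subcooling = 6 K

6


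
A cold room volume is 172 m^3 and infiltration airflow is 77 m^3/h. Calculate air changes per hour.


ACH = flow / volume
ACH = 77 / 172
ACH = 0.448

0.448


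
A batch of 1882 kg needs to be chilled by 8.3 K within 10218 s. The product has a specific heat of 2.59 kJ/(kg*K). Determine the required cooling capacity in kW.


Q = m * cp * dT / t
Q = 1882 * 2.59 * 8.3 / 10218
Q = 3.959 kW

3.959


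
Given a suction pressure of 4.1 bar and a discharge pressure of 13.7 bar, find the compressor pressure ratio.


PR = P_high / P_low
PR = 13.7 / 4.1
PR = 3.341

3.341


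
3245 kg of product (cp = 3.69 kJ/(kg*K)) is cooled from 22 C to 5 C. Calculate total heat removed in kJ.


dT = 22 - (5) = 17 K
Q = m * cp * dT = 3245 * 3.69 * 17
Q = 203559 kJ

203559


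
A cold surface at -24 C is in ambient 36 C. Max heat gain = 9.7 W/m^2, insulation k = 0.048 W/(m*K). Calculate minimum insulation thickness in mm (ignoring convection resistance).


dT = 36 - (-24) = 60 K
thickness = k * dT / q_max * 1000
thickness = 0.048 * 60 / 9.7 * 1000
thickness = 296.9 mm

296.9


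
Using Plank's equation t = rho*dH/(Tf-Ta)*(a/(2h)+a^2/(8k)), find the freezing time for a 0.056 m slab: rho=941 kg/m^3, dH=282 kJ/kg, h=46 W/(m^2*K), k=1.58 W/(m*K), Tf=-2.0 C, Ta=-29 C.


dT = -2.0 - (-29) = 27.0 K
term1 = a/(2h) = 0.056/(2*46) = 0.0006086956522
term2 = a^2/(8k) = 0.056^2/(8*1.58) = 0.0002481012658
t = rho*dH*1000/dT * (term1 + term2)
t = 941*282*1000/27.0 * (0.0006086956522 + 0.0002481012658)
t = 8421 s

8421


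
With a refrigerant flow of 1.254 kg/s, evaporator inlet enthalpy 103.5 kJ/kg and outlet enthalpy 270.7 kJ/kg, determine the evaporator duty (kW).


dh = 270.7 - 103.5 = 167.2 kJ/kg
Q_evap = m_dot * dh = 1.254 * 167.2
Q_evap = 209.67 kW

209.67


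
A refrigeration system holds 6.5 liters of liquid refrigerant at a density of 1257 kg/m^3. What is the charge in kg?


Charge = V * rho / 1000
Charge = 6.5 * 1257 / 1000
Charge = 8.17 kg

8.17


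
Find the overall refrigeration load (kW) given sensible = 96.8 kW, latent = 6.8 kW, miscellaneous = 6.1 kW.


Q_total = Q_s + Q_l + Q_misc
Q_total = 96.8 + 6.8 + 6.1
Q_total = 109.7 kW

109.7


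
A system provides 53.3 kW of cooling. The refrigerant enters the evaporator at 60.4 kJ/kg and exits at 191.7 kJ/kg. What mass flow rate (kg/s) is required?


dh = 191.7 - 60.4 = 131.3 kJ/kg
m_dot = Q / dh = 53.3 / 131.3 = 0.4059 kg/s

0.4059


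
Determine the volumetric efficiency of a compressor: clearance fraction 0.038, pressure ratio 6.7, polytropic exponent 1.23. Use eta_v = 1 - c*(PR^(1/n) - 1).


PR^(1/n) = 6.7^(1/1.23) = 4.69467498
eta_v = 1 - 0.038 * (4.69467498 - 1)
eta_v = 0.8596

0.8596


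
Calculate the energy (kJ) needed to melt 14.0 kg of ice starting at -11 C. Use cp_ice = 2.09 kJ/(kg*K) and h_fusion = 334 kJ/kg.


Sensible heat = cp * dT = 2.09 * 11 = 22.99 kJ/kg
Total per kg = 22.99 + 334 = 356.99 kJ/kg
Q = m * total = 14.0 * 356.99
Q = 4997.9 kJ

4997.9


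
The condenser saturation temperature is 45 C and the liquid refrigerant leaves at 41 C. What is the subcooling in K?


Subcooling = T_cond - T_liquid
Subcooling = 45 - 41
Subcooling = 4 K

4


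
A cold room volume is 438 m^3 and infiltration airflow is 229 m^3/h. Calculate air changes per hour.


ACH = flow / volume
ACH = 229 / 438
ACH = 0.523

0.523


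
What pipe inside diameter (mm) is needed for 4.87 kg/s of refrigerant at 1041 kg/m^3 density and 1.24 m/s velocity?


A = m_dot / (rho * v) = 4.87 / (1041 * 1.24) = 0.003772737132 m^2
d = sqrt(4*A/pi) * 1000
d = 69.3 mm

69.3


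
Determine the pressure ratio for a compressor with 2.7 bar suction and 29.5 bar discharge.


PR = P_high / P_low
PR = 29.5 / 2.7
PR = 10.926

10.926


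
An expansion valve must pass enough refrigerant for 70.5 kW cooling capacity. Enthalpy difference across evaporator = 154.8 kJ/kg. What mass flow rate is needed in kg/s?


m_dot = Q / dh
m_dot = 70.5 / 154.8
m_dot = 0.4554 kg/s

0.4554


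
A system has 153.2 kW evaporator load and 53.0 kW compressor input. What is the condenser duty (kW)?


Q_cond = Q_evap + W
Q_cond = 153.2 + 53.0
Q_cond = 206.2 kW

206.2


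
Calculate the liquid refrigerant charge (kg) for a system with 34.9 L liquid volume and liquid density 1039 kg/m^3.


Charge = V * rho / 1000
Charge = 34.9 * 1039 / 1000
Charge = 36.26 kg

36.26


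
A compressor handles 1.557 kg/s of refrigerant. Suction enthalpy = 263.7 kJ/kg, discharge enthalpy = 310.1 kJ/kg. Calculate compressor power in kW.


dh = 310.1 - 263.7 = 46.4 kJ/kg
W = m_dot * dh = 1.557 * 46.4 = 72.24 kW

72.24


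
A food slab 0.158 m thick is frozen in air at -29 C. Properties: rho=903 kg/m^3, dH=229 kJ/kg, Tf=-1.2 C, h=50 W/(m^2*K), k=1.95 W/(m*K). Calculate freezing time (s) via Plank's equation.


dT = -1.2 - (-29) = 27.8 K
term1 = a/(2h) = 0.158/(2*50) = 0.00158
term2 = a^2/(8k) = 0.158^2/(8*1.95) = 0.00160025641
t = rho*dH*1000/dT * (term1 + term2)
t = 903*229*1000/27.8 * (0.00158 + 0.00160025641)
t = 23656 s

23656


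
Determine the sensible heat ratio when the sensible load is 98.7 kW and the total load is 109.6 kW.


SHR = Q_sensible / Q_total
SHR = 98.7 / 109.6
SHR = 0.901

0.901


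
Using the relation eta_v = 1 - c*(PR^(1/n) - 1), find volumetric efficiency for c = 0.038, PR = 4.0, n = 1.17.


PR^(1/n) = 4.0^(1/1.17) = 3.27025177
eta_v = 1 - 0.038 * (3.27025177 - 1)
eta_v = 0.9137

0.9137


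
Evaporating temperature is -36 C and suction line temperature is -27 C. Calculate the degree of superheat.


Superheat = T_suction - T_evap
Superheat = -27 - (-36)
Superheat = 9 K

9


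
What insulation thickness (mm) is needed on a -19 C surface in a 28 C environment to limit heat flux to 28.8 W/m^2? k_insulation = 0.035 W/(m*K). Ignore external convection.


dT = 28 - (-19) = 47 K
thickness = k * dT / q_max * 1000
thickness = 0.035 * 47 / 28.8 * 1000
thickness = 57.1 mm

57.1


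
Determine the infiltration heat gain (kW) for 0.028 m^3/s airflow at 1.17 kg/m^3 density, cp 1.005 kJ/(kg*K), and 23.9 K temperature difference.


Q = V_dot * rho * cp * dT
Q = 0.028 * 1.17 * 1.005 * 23.9
Q = 0.787 kW

0.787


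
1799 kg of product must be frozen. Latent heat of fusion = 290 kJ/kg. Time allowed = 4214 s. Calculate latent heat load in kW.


Q_lat = m * h_fg / t
Q_lat = 1799 * 290 / 4214
Q_lat = 123.8 kW

123.8


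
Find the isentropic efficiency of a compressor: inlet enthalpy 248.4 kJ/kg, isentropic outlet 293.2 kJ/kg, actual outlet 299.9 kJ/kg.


dh_ideal = 293.2 - 248.4 = 44.8 kJ/kg
dh_actual = 299.9 - 248.4 = 51.5 kJ/kg
eta_s = dh_ideal / dh_actual = 44.8 / 51.5
eta_s = 0.8699

0.8699


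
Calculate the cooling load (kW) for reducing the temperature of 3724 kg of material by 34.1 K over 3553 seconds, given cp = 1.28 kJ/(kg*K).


Q = m * cp * dT / t
Q = 3724 * 1.28 * 34.1 / 3553
Q = 45.749 kW

45.749


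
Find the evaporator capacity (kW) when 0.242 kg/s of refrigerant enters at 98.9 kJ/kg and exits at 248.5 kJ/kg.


dh = 248.5 - 98.9 = 149.6 kJ/kg
Q_evap = m_dot * dh = 0.242 * 149.6
Q_evap = 36.2 kW

36.2


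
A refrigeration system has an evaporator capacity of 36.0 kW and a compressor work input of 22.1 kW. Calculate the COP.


COP = Q_evap / W
COP = 36.0 / 22.1
COP = 1.629

1.629


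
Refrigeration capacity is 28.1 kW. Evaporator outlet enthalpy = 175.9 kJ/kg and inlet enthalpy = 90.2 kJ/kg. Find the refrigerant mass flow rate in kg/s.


dh = 175.9 - 90.2 = 85.7 kJ/kg
m_dot = Q / dh = 28.1 / 85.7 = 0.3279 kg/s

0.3279


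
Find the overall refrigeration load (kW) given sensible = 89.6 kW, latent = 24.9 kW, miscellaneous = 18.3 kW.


Q_total = Q_s + Q_l + Q_misc
Q_total = 89.6 + 24.9 + 18.3
Q_total = 132.8 kW

132.8


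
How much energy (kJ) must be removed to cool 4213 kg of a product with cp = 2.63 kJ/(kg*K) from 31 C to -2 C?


dT = 31 - (-2) = 33 K
Q = m * cp * dT = 4213 * 2.63 * 33
Q = 365646 kJ

365646


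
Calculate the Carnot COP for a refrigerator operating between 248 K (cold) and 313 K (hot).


dT = 313 - 248 = 65 K
COP_carnot = T_cold / dT = 248 / 65
COP_carnot = 3.815

3.815


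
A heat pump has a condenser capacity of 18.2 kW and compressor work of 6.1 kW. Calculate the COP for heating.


COP_hp = Q_cond / W
COP_hp = 18.2 / 6.1
COP_hp = 2.984

2.984


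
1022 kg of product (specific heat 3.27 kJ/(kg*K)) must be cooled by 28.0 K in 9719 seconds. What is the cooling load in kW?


Q = m * cp * dT / t
Q = 1022 * 3.27 * 28.0 / 9719
Q = 9.628 kW

9.628


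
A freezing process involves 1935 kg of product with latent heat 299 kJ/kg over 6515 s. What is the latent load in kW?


Q_lat = m * h_fg / t
Q_lat = 1935 * 299 / 6515
Q_lat = 88.81 kW

88.81


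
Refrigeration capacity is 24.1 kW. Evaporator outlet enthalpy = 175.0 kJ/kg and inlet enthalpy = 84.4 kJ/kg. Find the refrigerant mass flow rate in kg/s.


dh = 175.0 - 84.4 = 90.6 kJ/kg
m_dot = Q / dh = 24.1 / 90.6 = 0.266 kg/s

0.266


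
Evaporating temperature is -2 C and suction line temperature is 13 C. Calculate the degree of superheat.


Superheat = T_suction - T_evap
Superheat = 13 - (-2)
Superheat = 15 K

15


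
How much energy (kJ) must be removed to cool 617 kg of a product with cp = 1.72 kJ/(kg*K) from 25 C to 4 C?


dT = 25 - (4) = 21 K
Q = m * cp * dT = 617 * 1.72 * 21
Q = 22286 kJ

22286


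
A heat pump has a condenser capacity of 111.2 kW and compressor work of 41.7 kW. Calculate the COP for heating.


COP_hp = Q_cond / W
COP_hp = 111.2 / 41.7
COP_hp = 2.667

2.667


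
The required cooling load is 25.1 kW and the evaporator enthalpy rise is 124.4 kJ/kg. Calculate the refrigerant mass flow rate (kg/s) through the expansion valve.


m_dot = Q / dh
m_dot = 25.1 / 124.4
m_dot = 0.2018 kg/s

0.2018


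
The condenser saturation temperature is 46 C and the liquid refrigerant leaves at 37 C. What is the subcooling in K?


Subcooling = T_cond - T_liquid
Subcooling = 46 - 37
Subcooling = 9 K

9


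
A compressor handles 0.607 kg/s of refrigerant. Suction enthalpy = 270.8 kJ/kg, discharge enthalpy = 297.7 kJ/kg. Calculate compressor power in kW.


dh = 297.7 - 270.8 = 26.9 kJ/kg
W = m_dot * dh = 0.607 * 26.9 = 16.33 kW

16.33


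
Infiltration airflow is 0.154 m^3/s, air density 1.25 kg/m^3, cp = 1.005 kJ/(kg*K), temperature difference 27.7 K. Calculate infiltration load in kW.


Q = V_dot * rho * cp * dT
Q = 0.154 * 1.25 * 1.005 * 27.7
Q = 5.359 kW

5.359


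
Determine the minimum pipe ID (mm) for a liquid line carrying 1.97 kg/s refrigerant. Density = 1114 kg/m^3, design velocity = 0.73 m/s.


A = m_dot / (rho * v) = 1.97 / (1114 * 0.73) = 0.002422468705 m^2
d = sqrt(4*A/pi) * 1000
d = 55.5 mm

55.5


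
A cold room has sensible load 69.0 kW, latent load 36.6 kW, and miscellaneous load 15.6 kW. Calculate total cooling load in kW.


Q_total = Q_s + Q_l + Q_misc
Q_total = 69.0 + 36.6 + 15.6
Q_total = 121.2 kW

121.2


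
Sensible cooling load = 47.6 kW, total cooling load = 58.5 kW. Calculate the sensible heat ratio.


SHR = Q_sensible / Q_total
SHR = 47.6 / 58.5
SHR = 0.814

0.814


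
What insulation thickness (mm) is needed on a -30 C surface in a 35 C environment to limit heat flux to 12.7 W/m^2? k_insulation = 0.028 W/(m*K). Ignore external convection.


dT = 35 - (-30) = 65 K
thickness = k * dT / q_max * 1000
thickness = 0.028 * 65 / 12.7 * 1000
thickness = 143.3 mm

143.3


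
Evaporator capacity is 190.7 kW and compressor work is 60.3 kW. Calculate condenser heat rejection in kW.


Q_cond = Q_evap + W
Q_cond = 190.7 + 60.3
Q_cond = 251.0 kW

251.0


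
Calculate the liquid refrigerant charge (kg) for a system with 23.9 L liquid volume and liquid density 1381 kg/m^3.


Charge = V * rho / 1000
Charge = 23.9 * 1381 / 1000
Charge = 33.01 kg

33.01


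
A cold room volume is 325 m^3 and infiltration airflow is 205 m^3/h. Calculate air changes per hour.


ACH = flow / volume
ACH = 205 / 325
ACH = 0.631

0.631


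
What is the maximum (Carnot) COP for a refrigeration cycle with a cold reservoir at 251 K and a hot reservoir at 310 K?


dT = 310 - 251 = 59 K
COP_carnot = T_cold / dT = 251 / 59
COP_carnot = 4.254

4.254


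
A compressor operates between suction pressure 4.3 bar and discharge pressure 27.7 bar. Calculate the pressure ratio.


PR = P_high / P_low
PR = 27.7 / 4.3
PR = 6.442

6.442


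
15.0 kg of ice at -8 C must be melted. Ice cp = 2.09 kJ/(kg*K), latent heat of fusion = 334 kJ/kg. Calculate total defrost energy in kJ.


Sensible heat = cp * dT = 2.09 * 8 = 16.72 kJ/kg
Total per kg = 16.72 + 334 = 350.72 kJ/kg
Q = m * total = 15.0 * 350.72
Q = 5260.8 kJ

5260.8


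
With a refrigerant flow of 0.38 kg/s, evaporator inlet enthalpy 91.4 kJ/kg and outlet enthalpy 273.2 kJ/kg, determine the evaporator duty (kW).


dh = 273.2 - 91.4 = 181.8 kJ/kg
Q_evap = m_dot * dh = 0.38 * 181.8
Q_evap = 69.08 kW

69.08


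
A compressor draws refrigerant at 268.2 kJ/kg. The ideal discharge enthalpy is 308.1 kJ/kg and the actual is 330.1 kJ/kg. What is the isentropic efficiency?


dh_ideal = 308.1 - 268.2 = 39.9 kJ/kg
dh_actual = 330.1 - 268.2 = 61.9 kJ/kg
eta_s = dh_ideal / dh_actual = 39.9 / 61.9
eta_s = 0.6446

0.6446


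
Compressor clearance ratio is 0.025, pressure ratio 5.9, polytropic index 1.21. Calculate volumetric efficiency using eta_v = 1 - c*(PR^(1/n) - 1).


PR^(1/n) = 5.9^(1/1.21) = 4.3357854
eta_v = 1 - 0.025 * (4.3357854 - 1)
eta_v = 0.9166

0.9166


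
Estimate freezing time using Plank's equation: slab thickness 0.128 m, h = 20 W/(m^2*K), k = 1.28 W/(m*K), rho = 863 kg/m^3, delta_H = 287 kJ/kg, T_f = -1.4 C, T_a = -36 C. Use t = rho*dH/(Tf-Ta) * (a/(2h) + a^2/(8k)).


dT = -1.4 - (-36) = 34.6 K
term1 = a/(2h) = 0.128/(2*20) = 0.0032
term2 = a^2/(8k) = 0.128^2/(8*1.28) = 0.0016
t = rho*dH*1000/dT * (term1 + term2)
t = 863*287*1000/34.6 * (0.0032 + 0.0016)
t = 34360 s

34360


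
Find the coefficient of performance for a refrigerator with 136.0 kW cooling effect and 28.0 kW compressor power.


COP = Q_evap / W
COP = 136.0 / 28.0
COP = 4.857

4.857


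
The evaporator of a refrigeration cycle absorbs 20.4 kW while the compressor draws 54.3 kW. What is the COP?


COP = Q_evap / W
COP = 20.4 / 54.3
COP = 0.376

0.376


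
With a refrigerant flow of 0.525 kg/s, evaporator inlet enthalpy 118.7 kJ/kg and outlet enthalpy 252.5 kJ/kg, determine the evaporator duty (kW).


dh = 252.5 - 118.7 = 133.8 kJ/kg
Q_evap = m_dot * dh = 0.525 * 133.8
Q_evap = 70.25 kW

70.25


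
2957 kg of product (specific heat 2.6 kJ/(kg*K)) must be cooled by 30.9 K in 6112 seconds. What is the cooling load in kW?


Q = m * cp * dT / t
Q = 2957 * 2.6 * 30.9 / 6112
Q = 38.869 kW

38.869


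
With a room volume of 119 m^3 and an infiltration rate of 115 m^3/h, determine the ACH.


ACH = flow / volume
ACH = 115 / 119
ACH = 0.966

0.966


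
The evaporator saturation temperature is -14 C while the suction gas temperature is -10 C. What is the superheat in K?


Superheat = T_suction - T_evap
Superheat = -10 - (-14)
Superheat = 4 K

4


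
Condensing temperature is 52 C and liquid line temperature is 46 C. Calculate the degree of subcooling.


Subcooling = T_cond - T_liquid
Subcooling = 52 - 46
Subcooling = 6 K

6


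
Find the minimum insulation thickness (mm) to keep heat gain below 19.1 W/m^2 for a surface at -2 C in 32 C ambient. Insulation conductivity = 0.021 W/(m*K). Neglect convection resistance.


dT = 32 - (-2) = 34 K
thickness = k * dT / q_max * 1000
thickness = 0.021 * 34 / 19.1 * 1000
thickness = 37.4 mm

37.4


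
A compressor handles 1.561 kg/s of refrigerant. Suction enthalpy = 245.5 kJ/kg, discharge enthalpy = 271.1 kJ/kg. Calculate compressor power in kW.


dh = 271.1 - 245.5 = 25.6 kJ/kg
W = m_dot * dh = 1.561 * 25.6 = 39.96 kW

39.96


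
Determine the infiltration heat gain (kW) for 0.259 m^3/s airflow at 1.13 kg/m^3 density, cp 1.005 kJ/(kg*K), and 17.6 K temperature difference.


Q = V_dot * rho * cp * dT
Q = 0.259 * 1.13 * 1.005 * 17.6
Q = 5.177 kW

5.177


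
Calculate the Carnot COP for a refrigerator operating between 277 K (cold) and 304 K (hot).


dT = 304 - 277 = 27 K
COP_carnot = T_cold / dT = 277 / 27
COP_carnot = 10.259

10.259


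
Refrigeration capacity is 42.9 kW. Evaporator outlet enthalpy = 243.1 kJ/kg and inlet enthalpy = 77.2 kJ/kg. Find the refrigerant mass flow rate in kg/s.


dh = 243.1 - 77.2 = 165.9 kJ/kg
m_dot = Q / dh = 42.9 / 165.9 = 0.2586 kg/s

0.2586


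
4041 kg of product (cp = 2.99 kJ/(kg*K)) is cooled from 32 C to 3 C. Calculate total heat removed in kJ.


dT = 32 - (3) = 29 K
Q = m * cp * dT = 4041 * 2.99 * 29
Q = 350395 kJ

350395


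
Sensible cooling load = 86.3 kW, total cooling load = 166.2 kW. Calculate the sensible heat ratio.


SHR = Q_sensible / Q_total
SHR = 86.3 / 166.2
SHR = 0.519

0.519


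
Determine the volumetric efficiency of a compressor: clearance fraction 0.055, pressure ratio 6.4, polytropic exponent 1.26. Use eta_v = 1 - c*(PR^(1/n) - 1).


PR^(1/n) = 6.4^(1/1.26) = 4.36340351
eta_v = 1 - 0.055 * (4.36340351 - 1)
eta_v = 0.815

0.815


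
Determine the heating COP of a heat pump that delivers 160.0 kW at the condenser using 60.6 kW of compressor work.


COP_hp = Q_cond / W
COP_hp = 160.0 / 60.6
COP_hp = 2.64

2.64


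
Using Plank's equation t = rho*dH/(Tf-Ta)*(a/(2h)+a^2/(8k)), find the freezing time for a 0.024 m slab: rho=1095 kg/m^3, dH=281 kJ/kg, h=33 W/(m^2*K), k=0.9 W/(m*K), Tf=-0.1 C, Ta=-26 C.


dT = -0.1 - (-26) = 25.9 K
term1 = a/(2h) = 0.024/(2*33) = 0.0003636363636
term2 = a^2/(8k) = 0.024^2/(8*0.9) = 0.00008
t = rho*dH*1000/dT * (term1 + term2)
t = 1095*281*1000/25.9 * (0.0003636363636 + 0.00008)
t = 5270 s

5270


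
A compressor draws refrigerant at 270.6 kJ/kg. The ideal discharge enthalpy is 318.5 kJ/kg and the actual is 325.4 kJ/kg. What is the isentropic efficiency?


dh_ideal = 318.5 - 270.6 = 47.9 kJ/kg
dh_actual = 325.4 - 270.6 = 54.8 kJ/kg
eta_s = dh_ideal / dh_actual = 47.9 / 54.8
eta_s = 0.8741

0.8741


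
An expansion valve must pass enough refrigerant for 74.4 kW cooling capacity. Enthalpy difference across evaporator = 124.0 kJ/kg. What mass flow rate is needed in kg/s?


m_dot = Q / dh
m_dot = 74.4 / 124.0
m_dot = 0.6 kg/s

0.6


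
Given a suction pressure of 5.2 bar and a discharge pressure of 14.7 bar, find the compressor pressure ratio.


PR = P_high / P_low
PR = 14.7 / 5.2
PR = 2.827

2.827


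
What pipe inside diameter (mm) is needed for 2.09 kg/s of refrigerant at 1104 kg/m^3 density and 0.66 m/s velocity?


A = m_dot / (rho * v) = 2.09 / (1104 * 0.66) = 0.002868357488 m^2
d = sqrt(4*A/pi) * 1000
d = 60.4 mm

60.4


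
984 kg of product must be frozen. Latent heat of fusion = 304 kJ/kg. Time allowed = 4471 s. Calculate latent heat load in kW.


Q_lat = m * h_fg / t
Q_lat = 984 * 304 / 4471
Q_lat = 66.91 kW

66.91


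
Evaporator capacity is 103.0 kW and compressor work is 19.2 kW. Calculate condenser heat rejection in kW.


Q_cond = Q_evap + W
Q_cond = 103.0 + 19.2
Q_cond = 122.2 kW

122.2


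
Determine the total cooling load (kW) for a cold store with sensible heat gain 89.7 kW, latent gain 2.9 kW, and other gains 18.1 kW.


Q_total = Q_s + Q_l + Q_misc
Q_total = 89.7 + 2.9 + 18.1
Q_total = 110.7 kW

110.7


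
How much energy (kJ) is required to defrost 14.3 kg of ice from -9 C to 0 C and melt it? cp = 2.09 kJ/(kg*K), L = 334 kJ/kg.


Sensible heat = cp * dT = 2.09 * 9 = 18.81 kJ/kg
Total per kg = 18.81 + 334 = 352.81 kJ/kg
Q = m * total = 14.3 * 352.81
Q = 5045.2 kJ

5045.2


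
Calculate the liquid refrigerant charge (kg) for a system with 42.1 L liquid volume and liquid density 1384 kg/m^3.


Charge = V * rho / 1000
Charge = 42.1 * 1384 / 1000
Charge = 58.27 kg

58.27


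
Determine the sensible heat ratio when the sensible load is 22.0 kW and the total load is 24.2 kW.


SHR = Q_sensible / Q_total
SHR = 22.0 / 24.2
SHR = 0.909

0.909


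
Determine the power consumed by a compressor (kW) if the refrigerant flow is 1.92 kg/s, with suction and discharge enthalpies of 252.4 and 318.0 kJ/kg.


dh = 318.0 - 252.4 = 65.6 kJ/kg
W = m_dot * dh = 1.92 * 65.6 = 125.95 kW

125.95


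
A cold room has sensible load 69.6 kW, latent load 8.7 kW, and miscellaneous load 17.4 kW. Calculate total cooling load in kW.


Q_total = Q_s + Q_l + Q_misc
Q_total = 69.6 + 8.7 + 17.4
Q_total = 95.7 kW

95.7


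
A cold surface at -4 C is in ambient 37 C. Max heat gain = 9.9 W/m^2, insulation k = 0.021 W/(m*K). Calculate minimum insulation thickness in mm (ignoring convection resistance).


dT = 37 - (-4) = 41 K
thickness = k * dT / q_max * 1000
thickness = 0.021 * 41 / 9.9 * 1000
thickness = 87.0 mm

87.0


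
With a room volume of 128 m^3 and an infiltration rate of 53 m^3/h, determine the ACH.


ACH = flow / volume
ACH = 53 / 128
ACH = 0.414

0.414


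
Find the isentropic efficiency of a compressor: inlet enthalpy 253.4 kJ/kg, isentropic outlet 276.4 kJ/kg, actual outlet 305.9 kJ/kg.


dh_ideal = 276.4 - 253.4 = 23.0 kJ/kg
dh_actual = 305.9 - 253.4 = 52.5 kJ/kg
eta_s = dh_ideal / dh_actual = 23.0 / 52.5
eta_s = 0.4381

0.4381


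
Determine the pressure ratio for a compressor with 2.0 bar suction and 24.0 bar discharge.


PR = P_high / P_low
PR = 24.0 / 2.0
PR = 12.0

12.0


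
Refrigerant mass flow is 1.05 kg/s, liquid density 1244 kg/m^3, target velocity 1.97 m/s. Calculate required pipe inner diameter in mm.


A = m_dot / (rho * v) = 1.05 / (1244 * 1.97) = 0.0004284525111 m^2
d = sqrt(4*A/pi) * 1000
d = 23.4 mm

23.4


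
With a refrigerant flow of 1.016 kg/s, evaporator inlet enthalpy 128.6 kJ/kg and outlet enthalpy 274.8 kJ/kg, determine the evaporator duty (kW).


dh = 274.8 - 128.6 = 146.2 kJ/kg
Q_evap = m_dot * dh = 1.016 * 146.2
Q_evap = 148.54 kW

148.54


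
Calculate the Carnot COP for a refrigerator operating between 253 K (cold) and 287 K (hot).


dT = 287 - 253 = 34 K
COP_carnot = T_cold / dT = 253 / 34
COP_carnot = 7.441

7.441


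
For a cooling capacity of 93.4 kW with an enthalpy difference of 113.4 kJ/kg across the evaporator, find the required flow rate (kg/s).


m_dot = Q / dh
m_dot = 93.4 / 113.4
m_dot = 0.8236 kg/s

0.8236


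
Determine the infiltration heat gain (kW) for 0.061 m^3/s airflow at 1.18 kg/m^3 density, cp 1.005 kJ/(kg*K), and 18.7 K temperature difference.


Q = V_dot * rho * cp * dT
Q = 0.061 * 1.18 * 1.005 * 18.7
Q = 1.353 kW

1.353


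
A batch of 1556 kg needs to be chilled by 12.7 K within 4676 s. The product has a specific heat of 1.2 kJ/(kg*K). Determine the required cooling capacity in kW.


Q = m * cp * dT / t
Q = 1556 * 1.2 * 12.7 / 4676
Q = 5.071 kW

5.071


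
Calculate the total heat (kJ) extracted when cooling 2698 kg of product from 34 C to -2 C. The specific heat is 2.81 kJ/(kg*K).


dT = 34 - (-2) = 36 K
Q = m * cp * dT = 2698 * 2.81 * 36
Q = 272930 kJ

272930


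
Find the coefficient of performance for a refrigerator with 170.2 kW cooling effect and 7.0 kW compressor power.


COP = Q_evap / W
COP = 170.2 / 7.0
COP = 24.314

24.314


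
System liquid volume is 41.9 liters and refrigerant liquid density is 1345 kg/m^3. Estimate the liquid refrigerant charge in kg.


Charge = V * rho / 1000
Charge = 41.9 * 1345 / 1000
Charge = 56.36 kg

56.36


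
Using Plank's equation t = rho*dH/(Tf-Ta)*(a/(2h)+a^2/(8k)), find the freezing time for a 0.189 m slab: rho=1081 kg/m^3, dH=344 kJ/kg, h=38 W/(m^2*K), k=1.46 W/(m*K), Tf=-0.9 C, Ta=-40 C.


dT = -0.9 - (-40) = 39.1 K
term1 = a/(2h) = 0.189/(2*38) = 0.002486842105
term2 = a^2/(8k) = 0.189^2/(8*1.46) = 0.003058304795
t = rho*dH*1000/dT * (term1 + term2)
t = 1081*344*1000/39.1 * (0.002486842105 + 0.003058304795)
t = 52738 s

52738


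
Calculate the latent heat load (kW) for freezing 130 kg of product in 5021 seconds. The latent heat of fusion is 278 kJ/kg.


Q_lat = m * h_fg / t
Q_lat = 130 * 278 / 5021
Q_lat = 7.2 kW

7.2


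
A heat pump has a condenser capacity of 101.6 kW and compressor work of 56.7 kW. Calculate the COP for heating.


COP_hp = Q_cond / W
COP_hp = 101.6 / 56.7
COP_hp = 1.792

1.792


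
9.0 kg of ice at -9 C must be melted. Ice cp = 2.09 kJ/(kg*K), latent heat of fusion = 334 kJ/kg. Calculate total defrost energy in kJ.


Sensible heat = cp * dT = 2.09 * 9 = 18.81 kJ/kg
Total per kg = 18.81 + 334 = 352.81 kJ/kg
Q = m * total = 9.0 * 352.81
Q = 3175.3 kJ

3175.3
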